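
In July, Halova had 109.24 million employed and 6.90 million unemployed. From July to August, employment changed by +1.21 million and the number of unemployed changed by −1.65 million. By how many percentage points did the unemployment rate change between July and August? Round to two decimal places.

The unemployment rate changed by −1.40 percentage points.

July: labor force = 109.24 + 6.90 = 116.14; u = 6.90/116.14 = 5.94%.
August: labor force = 110.45 + 5.25 = 115.70; u = 5.25/115.70 = 4.54%.
Change = 4.54% − 5.94% = −1.40 pp.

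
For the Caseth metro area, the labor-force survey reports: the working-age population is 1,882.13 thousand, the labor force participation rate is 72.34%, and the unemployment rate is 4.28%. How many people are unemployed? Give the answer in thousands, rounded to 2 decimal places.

Labor force = 0.7234 × 1,882.13 = 1,361.53 thousand.
Unemployed = 0.0428 × 1,361.53 ≈ 58.27 thousand.

About 58.27 thousand are unemployed.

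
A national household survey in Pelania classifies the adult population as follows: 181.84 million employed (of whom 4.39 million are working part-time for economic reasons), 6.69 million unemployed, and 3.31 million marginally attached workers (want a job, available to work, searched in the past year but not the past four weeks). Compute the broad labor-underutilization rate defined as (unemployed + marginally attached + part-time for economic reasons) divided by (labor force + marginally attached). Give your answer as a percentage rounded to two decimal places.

Broad underutilization rate ≈ 7.50%.

Labor force = 181.84 + 6.69 = 188.53 million.
Numerator = 6.69 + 3.31 + 4.39 = 14.39 million.
Denominator = 188.53 + 3.31 = 191.84 million.
Broad rate = 14.39 / 191.84 = 7.50%.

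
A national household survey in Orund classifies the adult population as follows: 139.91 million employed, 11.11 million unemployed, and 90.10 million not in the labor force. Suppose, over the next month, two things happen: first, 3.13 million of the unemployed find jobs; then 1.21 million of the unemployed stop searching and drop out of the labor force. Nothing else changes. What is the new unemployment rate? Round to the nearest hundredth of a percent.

New unemployment rate ≈ 4.52%.

Initially, labor force = 139.91 + 11.11 = 151.02 million, so u = 11.11/151.02 = 7.36%.
After the first change, unemployed falls and employed rises by 3.13; labor force unchanged → E = 143.04, U = 7.98, labor force = 151.02 million.
After the second change, unemployed and labor force both fall by 1.21 → E = 143.04, U = 6.77, labor force = 149.81 million.
New unemployment rate = 6.77 / 149.81 = 4.52%.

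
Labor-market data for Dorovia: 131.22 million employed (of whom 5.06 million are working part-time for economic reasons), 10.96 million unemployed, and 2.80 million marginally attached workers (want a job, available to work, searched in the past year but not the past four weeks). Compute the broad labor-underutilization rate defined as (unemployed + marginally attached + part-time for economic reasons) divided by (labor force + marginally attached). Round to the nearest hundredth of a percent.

Labor force = 131.22 + 10.96 = 142.18 million.
Numerator = 10.96 + 2.80 + 5.06 = 18.82 million.
Denominator = 142.18 + 2.80 = 144.98 million.
Broad rate = 18.82 / 144.98 = 12.98%.

Broad underutilization rate ≈ 12.98%.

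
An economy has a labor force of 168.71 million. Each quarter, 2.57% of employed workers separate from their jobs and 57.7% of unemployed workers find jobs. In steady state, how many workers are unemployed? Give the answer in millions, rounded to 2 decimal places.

About 7.19 million are unemployed in steady state.

Steady-state unemployment rate u* = s/(s+f) = 2.57/(2.57+57.7) = 0.042641.
Unemployed = u* × labor force = 0.042641 × 168.71 ≈ 7.19 million.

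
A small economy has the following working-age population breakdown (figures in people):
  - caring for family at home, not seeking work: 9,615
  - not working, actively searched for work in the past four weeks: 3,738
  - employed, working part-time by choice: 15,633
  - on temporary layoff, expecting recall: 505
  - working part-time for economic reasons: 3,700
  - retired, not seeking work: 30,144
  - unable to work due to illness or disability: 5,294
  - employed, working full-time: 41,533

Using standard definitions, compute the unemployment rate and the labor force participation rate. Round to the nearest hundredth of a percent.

Unemployment rate ≈ 6.52%; labor force participation rate ≈ 59.10%.

Employed = 15,633 + 3,700 + 41,533 = 60,866 (anyone who worked, including part-time for economic reasons, counts as employed).
Unemployed = 3,738 + 505 = 4,243 (jobless and actively searching, or on temporary layoff).
Labor force = 60,866 + 4,243 = 65,109.
Not in labor force = 9,615 + 30,144 + 5,294 = 45,053 (those not working and not actively searching are outside the labor force).
Civilian working-age population = 65,109 + 45,053 = 110,162.
Unemployment rate = 4,243 / 65,109 = 6.52%.
Labor force participation rate = 65,109 / 110,162 = 59.10%.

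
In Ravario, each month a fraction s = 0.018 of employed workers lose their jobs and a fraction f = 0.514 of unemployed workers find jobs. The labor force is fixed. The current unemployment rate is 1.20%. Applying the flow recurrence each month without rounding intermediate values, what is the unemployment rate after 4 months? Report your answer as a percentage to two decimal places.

Unemployment rate after four months ≈ 3.28%.

With a fixed labor force, u_{t+1} = u_t + s·(1−u_t) − f·u_t = u_t·(1−s−f) + s.
Here 1−s−f = 0.468 and s = 0.018.
u_1 = 0.012000 × 0.468 + 0.018 = 0.023616.
u_2 = 0.023616 × 0.468 + 0.018 = 0.029052.
u_3 = 0.029052 × 0.468 + 0.018 = 0.031596.
u_4 = 0.031596 × 0.468 + 0.018 = 0.032787.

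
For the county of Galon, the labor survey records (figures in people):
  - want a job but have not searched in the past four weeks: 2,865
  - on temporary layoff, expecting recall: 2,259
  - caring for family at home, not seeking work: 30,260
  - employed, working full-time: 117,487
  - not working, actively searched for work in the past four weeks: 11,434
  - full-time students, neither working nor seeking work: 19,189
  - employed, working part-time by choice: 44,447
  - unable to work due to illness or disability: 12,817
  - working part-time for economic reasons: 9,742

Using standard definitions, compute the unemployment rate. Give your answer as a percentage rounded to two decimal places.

Employed = 117,487 + 44,447 + 9,742 = 171,676 (anyone who worked, including part-time for economic reasons, counts as employed).
Unemployed = 2,259 + 11,434 = 13,693 (jobless and actively searching, or on temporary layoff).
Labor force = 171,676 + 13,693 = 185,369.
Unemployment rate = 13,693 / 185,369 = 7.39%.

Unemployment rate ≈ 7.39%.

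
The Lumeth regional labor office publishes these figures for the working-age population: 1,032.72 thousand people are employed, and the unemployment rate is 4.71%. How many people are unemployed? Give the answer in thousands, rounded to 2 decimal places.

Let U be the number unemployed. The labor force is E + U, and U/(E+U) = 0.0471.
So U = 0.0471 × 1,032.72 / (1 − 0.0471) = 48.6411 / 0.9529 ≈ 51.05 thousand.

About 51.05 thousand are unemployed.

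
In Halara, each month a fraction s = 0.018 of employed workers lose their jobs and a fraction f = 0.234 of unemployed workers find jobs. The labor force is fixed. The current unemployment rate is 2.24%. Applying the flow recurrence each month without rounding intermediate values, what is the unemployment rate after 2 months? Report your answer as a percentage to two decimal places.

With a fixed labor force, u_{t+1} = u_t + s·(1−u_t) − f·u_t = u_t·(1−s−f) + s.
Here 1−s−f = 0.748 and s = 0.018.
u_1 = 0.022400 × 0.748 + 0.018 = 0.034755.
u_2 = 0.034755 × 0.748 + 0.018 = 0.043997.

Unemployment rate after two months ≈ 4.40%.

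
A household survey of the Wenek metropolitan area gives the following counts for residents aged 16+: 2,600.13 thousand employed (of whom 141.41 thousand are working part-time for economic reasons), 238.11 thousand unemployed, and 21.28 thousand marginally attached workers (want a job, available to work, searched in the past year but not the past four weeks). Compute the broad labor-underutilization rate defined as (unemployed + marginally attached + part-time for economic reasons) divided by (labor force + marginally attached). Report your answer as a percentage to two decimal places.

Broad underutilization rate ≈ 14.02%.

Labor force = 2,600.13 + 238.11 = 2,838.24 thousand.
Numerator = 238.11 + 21.28 + 141.41 = 400.80 thousand.
Denominator = 2,838.24 + 21.28 = 2,859.52 thousand.
Broad rate = 400.80 / 2,859.52 = 14.02%.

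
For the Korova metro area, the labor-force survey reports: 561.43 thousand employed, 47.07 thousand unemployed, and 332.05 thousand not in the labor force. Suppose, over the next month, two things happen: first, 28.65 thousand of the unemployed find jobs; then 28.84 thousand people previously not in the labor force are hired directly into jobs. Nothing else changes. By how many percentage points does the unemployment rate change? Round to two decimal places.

Initially, labor force = 561.43 + 47.07 = 608.50 thousand, so u = 47.07/608.50 = 7.74%.
After the first change, unemployed falls and employed rises by 28.65; labor force unchanged → E = 590.08, U = 18.42, labor force = 608.50 thousand.
After the second change, employed and labor force both rise by 28.84; unemployed unchanged → E = 618.92, U = 18.42, labor force = 637.34 thousand.
New unemployment rate = 18.42 / 637.34 = 2.89%.
Change = 2.89% − 7.74% = −4.85 percentage points.

The unemployment rate changes by −4.85 percentage points.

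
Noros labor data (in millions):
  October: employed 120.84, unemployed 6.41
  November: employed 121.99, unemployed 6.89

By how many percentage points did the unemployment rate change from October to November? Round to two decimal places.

October: labor force = 120.84 + 6.41 = 127.25; u = 6.41/127.25 = 5.04%.
November: labor force = 121.99 + 6.89 = 128.88; u = 6.89/128.88 = 5.35%.
Change = 5.35% − 5.04% = +0.31 pp.

The unemployment rate changed by +0.31 percentage points.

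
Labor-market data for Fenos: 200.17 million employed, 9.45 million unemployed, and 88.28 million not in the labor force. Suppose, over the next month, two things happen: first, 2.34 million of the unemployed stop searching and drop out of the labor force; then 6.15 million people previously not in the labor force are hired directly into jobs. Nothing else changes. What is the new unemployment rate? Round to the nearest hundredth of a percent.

New unemployment rate ≈ 3.33%.

Initially, labor force = 200.17 + 9.45 = 209.62 million, so u = 9.45/209.62 = 4.51%.
After the first change, unemployed and labor force both fall by 2.34 → E = 200.17, U = 7.11, labor force = 207.28 million.
After the second change, employed and labor force both rise by 6.15; unemployed unchanged → E = 206.32, U = 7.11, labor force = 213.43 million.
New unemployment rate = 7.11 / 213.43 = 3.33%.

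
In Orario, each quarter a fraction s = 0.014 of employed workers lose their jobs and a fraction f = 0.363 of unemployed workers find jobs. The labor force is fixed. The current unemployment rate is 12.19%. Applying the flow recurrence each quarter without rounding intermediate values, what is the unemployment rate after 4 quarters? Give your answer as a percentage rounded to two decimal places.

With a fixed labor force, u_{t+1} = u_t + s·(1−u_t) − f·u_t = u_t·(1−s−f) + s.
Here 1−s−f = 0.623 and s = 0.014.
u_1 = 0.121900 × 0.623 + 0.014 = 0.089944.
u_2 = 0.089944 × 0.623 + 0.014 = 0.070035.
u_3 = 0.070035 × 0.623 + 0.014 = 0.057632.
u_4 = 0.057632 × 0.623 + 0.014 = 0.049905.

Unemployment rate after four quarters ≈ 4.99%.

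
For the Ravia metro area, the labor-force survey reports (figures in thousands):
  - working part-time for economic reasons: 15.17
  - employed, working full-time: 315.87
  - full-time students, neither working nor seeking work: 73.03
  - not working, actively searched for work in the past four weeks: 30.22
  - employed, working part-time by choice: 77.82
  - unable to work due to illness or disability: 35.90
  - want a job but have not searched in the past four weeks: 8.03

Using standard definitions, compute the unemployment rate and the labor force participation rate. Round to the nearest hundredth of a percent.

Employed = 15.17 + 315.87 + 77.82 = 408.86 thousand (anyone who worked, including part-time for economic reasons, counts as employed).
Unemployed = 30.22 thousand.
Labor force = 408.86 + 30.22 = 439.08 thousand.
Not in labor force = 73.03 + 35.90 + 8.03 = 116.96 thousand (those not working and not actively searching are outside the labor force — including those who want a job but have given up searching).
Civilian working-age population = 439.08 + 116.96 = 556.04 thousand.
Unemployment rate = 30.22 / 439.08 = 6.88%.
Labor force participation rate = 439.08 / 556.04 = 78.97%.

Unemployment rate ≈ 6.88%; labor force participation rate ≈ 78.97%.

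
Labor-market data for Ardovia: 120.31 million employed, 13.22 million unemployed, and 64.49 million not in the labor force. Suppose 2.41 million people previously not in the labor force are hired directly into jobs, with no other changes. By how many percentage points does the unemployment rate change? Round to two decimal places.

The unemployment rate changes by −0.18 percentage points.

Initially, labor force = 120.31 + 13.22 = 133.53 million, so u = 13.22/133.53 = 9.90%.
After the change, employed and labor force both rise by 2.41; unemployed unchanged → E = 122.72, U = 13.22, labor force = 135.94 million.
New unemployment rate = 13.22 / 135.94 = 9.72%.
Change = 9.72% − 9.90% = −0.18 percentage points.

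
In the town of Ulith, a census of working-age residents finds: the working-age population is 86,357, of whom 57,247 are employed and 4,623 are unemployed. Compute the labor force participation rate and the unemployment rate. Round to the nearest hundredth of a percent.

Labor force = employed + unemployed = 57,247 + 4,623 = 61,870.
Unemployment rate = 4,623 / 61,870 = 7.47%.
Labor force participation rate = 61,870 / 86,357 = 71.64%.

Labor force participation rate ≈ 71.64%; unemployment rate ≈ 7.47%.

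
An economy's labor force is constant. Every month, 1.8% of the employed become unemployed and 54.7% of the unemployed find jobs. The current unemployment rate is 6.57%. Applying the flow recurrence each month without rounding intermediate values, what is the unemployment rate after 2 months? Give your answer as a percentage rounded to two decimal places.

Unemployment rate after two months ≈ 3.83%.

With a fixed labor force, u_{t+1} = u_t + s·(1−u_t) − f·u_t = u_t·(1−s−f) + s.
Here 1−s−f = 0.435 and s = 0.018.
u_1 = 0.065700 × 0.435 + 0.018 = 0.046579.
u_2 = 0.046579 × 0.435 + 0.018 = 0.038262.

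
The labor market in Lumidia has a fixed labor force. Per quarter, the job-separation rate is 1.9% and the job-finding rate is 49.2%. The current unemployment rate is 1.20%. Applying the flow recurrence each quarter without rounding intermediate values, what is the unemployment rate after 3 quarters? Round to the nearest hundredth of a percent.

Unemployment rate after three quarters ≈ 3.42%.

With a fixed labor force, u_{t+1} = u_t + s·(1−u_t) − f·u_t = u_t·(1−s−f) + s.
Here 1−s−f = 0.489 and s = 0.019.
u_1 = 0.012000 × 0.489 + 0.019 = 0.024868.
u_2 = 0.024868 × 0.489 + 0.019 = 0.031160.
u_3 = 0.031160 × 0.489 + 0.019 = 0.034237.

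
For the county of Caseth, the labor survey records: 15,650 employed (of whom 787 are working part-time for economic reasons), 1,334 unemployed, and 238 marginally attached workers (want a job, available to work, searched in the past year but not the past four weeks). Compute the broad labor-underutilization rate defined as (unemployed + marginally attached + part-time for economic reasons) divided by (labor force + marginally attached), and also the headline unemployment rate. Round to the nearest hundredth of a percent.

Labor force = 15,650 + 1,334 = 16,984.
Numerator = 1,334 + 238 + 787 = 2,359.
Denominator = 16,984 + 238 = 17,222.
Broad rate = 2,359 / 17,222 = 13.70%.
Headline unemployment rate = 1,334 / 16,984 = 7.85%.

Broad underutilization rate ≈ 13.70%; headline unemployment rate ≈ 7.85%.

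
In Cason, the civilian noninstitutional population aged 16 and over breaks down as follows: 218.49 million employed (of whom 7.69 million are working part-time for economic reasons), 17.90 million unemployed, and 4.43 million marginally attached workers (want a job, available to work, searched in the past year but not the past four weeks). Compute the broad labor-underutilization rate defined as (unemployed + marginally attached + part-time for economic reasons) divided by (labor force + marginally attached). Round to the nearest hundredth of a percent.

Labor force = 218.49 + 17.90 = 236.39 million.
Numerator = 17.90 + 4.43 + 7.69 = 30.02 million.
Denominator = 236.39 + 4.43 = 240.82 million.
Broad rate = 30.02 / 240.82 = 12.47%.

Broad underutilization rate ≈ 12.47%.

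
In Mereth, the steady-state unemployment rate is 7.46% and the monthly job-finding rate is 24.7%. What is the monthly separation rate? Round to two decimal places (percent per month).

Separation rate ≈ 1.99% per month.

From u* = s/(s+f): s = u·f/(1−u).
s = 0.0746 × 24.7 / (1 − 0.0746) = 1.8426 / 0.9254 ≈ 1.99% per month.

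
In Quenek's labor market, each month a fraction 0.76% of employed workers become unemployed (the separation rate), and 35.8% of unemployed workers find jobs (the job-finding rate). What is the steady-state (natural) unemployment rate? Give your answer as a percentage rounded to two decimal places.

Steady-state unemployment rate ≈ 2.08%.

At steady state the flows balance: s·E = f·U, so U/(E+U) = s/(s+f).
u* = 0.76 / (0.76 + 35.8) = 0.76 / 36.56 = 2.08%.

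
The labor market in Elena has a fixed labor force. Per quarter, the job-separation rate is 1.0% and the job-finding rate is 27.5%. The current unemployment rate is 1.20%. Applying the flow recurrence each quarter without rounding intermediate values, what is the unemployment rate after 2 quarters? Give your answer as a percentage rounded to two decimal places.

With a fixed labor force, u_{t+1} = u_t + s·(1−u_t) − f·u_t = u_t·(1−s−f) + s.
Here 1−s−f = 0.715 and s = 0.010.
u_1 = 0.012000 × 0.715 + 0.010 = 0.018580.
u_2 = 0.018580 × 0.715 + 0.010 = 0.023285.

Unemployment rate after two quarters ≈ 2.33%.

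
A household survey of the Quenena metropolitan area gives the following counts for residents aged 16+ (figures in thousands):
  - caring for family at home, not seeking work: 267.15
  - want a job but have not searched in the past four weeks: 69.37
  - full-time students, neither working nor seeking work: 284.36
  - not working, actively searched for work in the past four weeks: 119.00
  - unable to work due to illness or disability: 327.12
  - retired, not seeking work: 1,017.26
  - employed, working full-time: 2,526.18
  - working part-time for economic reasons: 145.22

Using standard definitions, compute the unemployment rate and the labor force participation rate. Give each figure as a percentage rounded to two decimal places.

Employed = 2,526.18 + 145.22 = 2,671.40 thousand (anyone who worked, including part-time for economic reasons, counts as employed).
Unemployed = 119.00 thousand.
Labor force = 2,671.40 + 119.00 = 2,790.40 thousand.
Not in labor force = 267.15 + 69.37 + 284.36 + 327.12 + 1,017.26 = 1,965.26 thousand (those not working and not actively searching are outside the labor force — including those who want a job but have given up searching).
Civilian working-age population = 2,790.40 + 1,965.26 = 4,755.66 thousand.
Unemployment rate = 119.00 / 2,790.40 = 4.26%.
Labor force participation rate = 2,790.40 / 4,755.66 = 58.68%.

Unemployment rate ≈ 4.26%; labor force participation rate ≈ 58.68%.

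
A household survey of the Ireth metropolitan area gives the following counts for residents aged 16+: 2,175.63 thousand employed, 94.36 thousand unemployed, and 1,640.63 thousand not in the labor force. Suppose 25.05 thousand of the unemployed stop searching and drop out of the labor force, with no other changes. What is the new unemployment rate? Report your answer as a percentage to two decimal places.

Initially, labor force = 2,175.63 + 94.36 = 2,269.99 thousand, so u = 94.36/2,269.99 = 4.16%.
After the change, unemployed and labor force both fall by 25.05 → E = 2,175.63, U = 69.31, labor force = 2,244.94 thousand.
New unemployment rate = 69.31 / 2,244.94 = 3.09%.

New unemployment rate ≈ 3.09%.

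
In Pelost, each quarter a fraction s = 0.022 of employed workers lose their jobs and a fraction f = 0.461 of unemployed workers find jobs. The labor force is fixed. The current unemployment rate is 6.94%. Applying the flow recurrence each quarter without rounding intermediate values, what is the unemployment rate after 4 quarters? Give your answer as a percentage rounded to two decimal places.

Unemployment rate after four quarters ≈ 4.73%.

With a fixed labor force, u_{t+1} = u_t + s·(1−u_t) − f·u_t = u_t·(1−s−f) + s.
Here 1−s−f = 0.517 and s = 0.022.
u_1 = 0.069400 × 0.517 + 0.022 = 0.057880.
u_2 = 0.057880 × 0.517 + 0.022 = 0.051924.
u_3 = 0.051924 × 0.517 + 0.022 = 0.048845.
u_4 = 0.048845 × 0.517 + 0.022 = 0.047253.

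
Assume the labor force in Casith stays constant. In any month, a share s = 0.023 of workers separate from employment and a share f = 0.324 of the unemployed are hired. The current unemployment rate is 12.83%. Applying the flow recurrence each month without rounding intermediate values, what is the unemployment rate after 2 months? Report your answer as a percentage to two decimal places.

With a fixed labor force, u_{t+1} = u_t + s·(1−u_t) − f·u_t = u_t·(1−s−f) + s.
Here 1−s−f = 0.653 and s = 0.023.
u_1 = 0.128300 × 0.653 + 0.023 = 0.106780.
u_2 = 0.106780 × 0.653 + 0.023 = 0.092727.

Unemployment rate after two months ≈ 9.27%.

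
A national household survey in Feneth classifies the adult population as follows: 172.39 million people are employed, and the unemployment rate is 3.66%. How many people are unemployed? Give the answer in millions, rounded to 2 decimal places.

About 6.55 million are unemployed.

Let U be the number unemployed. The labor force is E + U, and U/(E+U) = 0.0366.
So U = 0.0366 × 172.39 / (1 − 0.0366) = 6.3095 / 0.9634 ≈ 6.55 million.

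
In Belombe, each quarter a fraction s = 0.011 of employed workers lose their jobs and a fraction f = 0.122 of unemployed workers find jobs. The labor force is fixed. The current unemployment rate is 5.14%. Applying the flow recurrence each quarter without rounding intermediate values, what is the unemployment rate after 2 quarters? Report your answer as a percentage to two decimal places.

Unemployment rate after two quarters ≈ 5.92%.

With a fixed labor force, u_{t+1} = u_t + s·(1−u_t) − f·u_t = u_t·(1−s−f) + s.
Here 1−s−f = 0.867 and s = 0.011.
u_1 = 0.051400 × 0.867 + 0.011 = 0.055564.
u_2 = 0.055564 × 0.867 + 0.011 = 0.059174.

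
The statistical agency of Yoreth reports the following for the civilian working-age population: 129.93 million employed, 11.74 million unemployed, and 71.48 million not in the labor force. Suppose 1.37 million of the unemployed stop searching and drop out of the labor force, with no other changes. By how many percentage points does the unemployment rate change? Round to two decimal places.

The unemployment rate changes by −0.90 percentage points.

Initially, labor force = 129.93 + 11.74 = 141.67 million, so u = 11.74/141.67 = 8.29%.
After the change, unemployed and labor force both fall by 1.37 → E = 129.93, U = 10.37, labor force = 140.30 million.
New unemployment rate = 10.37 / 140.30 = 7.39%.
Change = 7.39% − 8.29% = −0.90 percentage points.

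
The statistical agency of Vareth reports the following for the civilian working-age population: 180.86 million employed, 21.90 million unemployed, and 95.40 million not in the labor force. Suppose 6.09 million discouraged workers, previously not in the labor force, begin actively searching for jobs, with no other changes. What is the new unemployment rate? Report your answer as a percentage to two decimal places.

New unemployment rate ≈ 13.40%.

Initially, labor force = 180.86 + 21.90 = 202.76 million, so u = 21.90/202.76 = 10.80%.
After the change, unemployed and labor force both rise by 6.09 → E = 180.86, U = 27.99, labor force = 208.85 million.
New unemployment rate = 27.99 / 208.85 = 13.40%.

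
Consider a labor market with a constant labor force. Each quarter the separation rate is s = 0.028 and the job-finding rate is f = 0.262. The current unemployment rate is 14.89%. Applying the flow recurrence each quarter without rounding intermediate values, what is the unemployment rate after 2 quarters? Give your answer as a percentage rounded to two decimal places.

Unemployment rate after two quarters ≈ 12.29%.

With a fixed labor force, u_{t+1} = u_t + s·(1−u_t) − f·u_t = u_t·(1−s−f) + s.
Here 1−s−f = 0.710 and s = 0.028.
u_1 = 0.148900 × 0.710 + 0.028 = 0.133719.
u_2 = 0.133719 × 0.710 + 0.028 = 0.122940.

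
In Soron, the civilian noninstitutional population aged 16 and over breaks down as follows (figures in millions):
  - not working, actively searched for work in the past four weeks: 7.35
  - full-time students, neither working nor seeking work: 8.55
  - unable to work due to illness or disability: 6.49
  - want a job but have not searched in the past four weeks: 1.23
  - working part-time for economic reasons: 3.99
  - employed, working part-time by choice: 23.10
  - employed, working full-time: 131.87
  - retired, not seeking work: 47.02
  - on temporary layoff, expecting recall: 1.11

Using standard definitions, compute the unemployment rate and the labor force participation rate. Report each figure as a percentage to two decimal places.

Unemployment rate ≈ 5.05%; labor force participation rate ≈ 72.57%.

Employed = 3.99 + 23.10 + 131.87 = 158.96 million (anyone who worked, including part-time for economic reasons, counts as employed).
Unemployed = 7.35 + 1.11 = 8.46 million (jobless and actively searching, or on temporary layoff).
Labor force = 158.96 + 8.46 = 167.42 million.
Not in labor force = 8.55 + 6.49 + 1.23 + 47.02 = 63.29 million (those not working and not actively searching are outside the labor force — including those who want a job but have given up searching).
Civilian working-age population = 167.42 + 63.29 = 230.71 million.
Unemployment rate = 8.46 / 167.42 = 5.05%.
Labor force participation rate = 167.42 / 230.71 = 72.57%.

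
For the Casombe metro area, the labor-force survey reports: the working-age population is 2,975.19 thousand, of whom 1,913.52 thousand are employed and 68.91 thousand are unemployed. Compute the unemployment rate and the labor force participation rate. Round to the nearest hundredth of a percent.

Labor force = employed + unemployed = 1,913.52 + 68.91 = 1,982.43 thousand.
Unemployment rate = 68.91 / 1,982.43 = 3.48%.
Labor force participation rate = 1,982.43 / 2,975.19 = 66.63%.

Unemployment rate ≈ 3.48%; labor force participation rate ≈ 66.63%.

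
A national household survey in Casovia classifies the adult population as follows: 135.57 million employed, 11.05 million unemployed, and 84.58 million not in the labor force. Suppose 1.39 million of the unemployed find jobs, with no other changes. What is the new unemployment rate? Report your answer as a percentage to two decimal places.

Initially, labor force = 135.57 + 11.05 = 146.62 million, so u = 11.05/146.62 = 7.54%.
After the change, unemployed falls and employed rises by 1.39; labor force unchanged → E = 136.96, U = 9.66, labor force = 146.62 million.
New unemployment rate = 9.66 / 146.62 = 6.59%.

New unemployment rate ≈ 6.59%.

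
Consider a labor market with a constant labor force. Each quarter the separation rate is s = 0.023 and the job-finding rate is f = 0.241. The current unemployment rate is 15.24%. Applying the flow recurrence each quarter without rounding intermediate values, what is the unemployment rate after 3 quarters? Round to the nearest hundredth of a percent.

Unemployment rate after three quarters ≈ 11.31%.

With a fixed labor force, u_{t+1} = u_t + s·(1−u_t) − f·u_t = u_t·(1−s−f) + s.
Here 1−s−f = 0.736 and s = 0.023.
u_1 = 0.152400 × 0.736 + 0.023 = 0.135166.
u_2 = 0.135166 × 0.736 + 0.023 = 0.122482.
u_3 = 0.122482 × 0.736 + 0.023 = 0.113147.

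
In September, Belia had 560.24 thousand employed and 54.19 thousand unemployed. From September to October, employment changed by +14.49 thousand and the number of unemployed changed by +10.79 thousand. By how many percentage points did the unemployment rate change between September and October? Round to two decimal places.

The unemployment rate changed by +1.34 percentage points.

September: labor force = 560.24 + 54.19 = 614.43; u = 54.19/614.43 = 8.82%.
October: labor force = 574.73 + 64.98 = 639.71; u = 64.98/639.71 = 10.16%.
Change = 10.16% − 8.82% = +1.34 pp.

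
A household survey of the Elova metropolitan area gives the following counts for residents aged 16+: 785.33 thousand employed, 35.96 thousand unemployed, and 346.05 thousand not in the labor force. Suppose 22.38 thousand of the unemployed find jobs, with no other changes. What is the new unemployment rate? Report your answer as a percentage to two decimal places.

New unemployment rate ≈ 1.65%.

Initially, labor force = 785.33 + 35.96 = 821.29 thousand, so u = 35.96/821.29 = 4.38%.
After the change, unemployed falls and employed rises by 22.38; labor force unchanged → E = 807.71, U = 13.58, labor force = 821.29 thousand.
New unemployment rate = 13.58 / 821.29 = 1.65%.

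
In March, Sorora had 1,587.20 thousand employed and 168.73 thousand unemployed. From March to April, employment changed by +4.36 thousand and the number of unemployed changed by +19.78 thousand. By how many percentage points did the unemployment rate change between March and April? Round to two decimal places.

The unemployment rate changed by +0.98 percentage points.

March: labor force = 1,587.20 + 168.73 = 1,755.93; u = 168.73/1,755.93 = 9.61%.
April: labor force = 1,591.56 + 188.51 = 1,780.07; u = 188.51/1,780.07 = 10.59%.
Change = 10.59% − 9.61% = +0.98 pp.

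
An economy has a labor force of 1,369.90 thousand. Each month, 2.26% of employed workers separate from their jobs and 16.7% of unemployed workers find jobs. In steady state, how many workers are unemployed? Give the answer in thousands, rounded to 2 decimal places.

About 163.29 thousand are unemployed in steady state.

Steady-state unemployment rate u* = s/(s+f) = 2.26/(2.26+16.7) = 0.119198.
Unemployed = u* × labor force = 0.119198 × 1,369.90 ≈ 163.29 thousand.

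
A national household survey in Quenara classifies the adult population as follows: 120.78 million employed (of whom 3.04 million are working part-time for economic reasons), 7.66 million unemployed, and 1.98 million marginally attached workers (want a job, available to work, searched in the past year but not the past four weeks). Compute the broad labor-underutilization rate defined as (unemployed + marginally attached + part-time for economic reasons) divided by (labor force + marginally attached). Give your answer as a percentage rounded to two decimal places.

Labor force = 120.78 + 7.66 = 128.44 million.
Numerator = 7.66 + 1.98 + 3.04 = 12.68 million.
Denominator = 128.44 + 1.98 = 130.42 million.
Broad rate = 12.68 / 130.42 = 9.72%.

Broad underutilization rate ≈ 9.72%.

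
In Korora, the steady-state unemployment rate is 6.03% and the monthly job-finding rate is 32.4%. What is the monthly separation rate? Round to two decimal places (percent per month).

From u* = s/(s+f): s = u·f/(1−u).
s = 0.0603 × 32.4 / (1 − 0.0603) = 1.9537 / 0.9397 ≈ 2.08% per month.

Separation rate ≈ 2.08% per month.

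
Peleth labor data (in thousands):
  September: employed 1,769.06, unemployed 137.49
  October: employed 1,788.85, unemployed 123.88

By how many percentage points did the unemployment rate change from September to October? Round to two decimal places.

The unemployment rate changed by −0.73 percentage points.

September: labor force = 1,769.06 + 137.49 = 1,906.55; u = 137.49/1,906.55 = 7.21%.
October: labor force = 1,788.85 + 123.88 = 1,912.73; u = 123.88/1,912.73 = 6.48%.
Change = 6.48% − 7.21% = −0.73 pp.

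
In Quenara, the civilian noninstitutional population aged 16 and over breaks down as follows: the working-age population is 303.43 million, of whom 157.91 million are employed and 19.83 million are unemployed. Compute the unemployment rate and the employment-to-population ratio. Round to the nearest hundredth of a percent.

Labor force = employed + unemployed = 157.91 + 19.83 = 177.74 million.
Unemployment rate = 19.83 / 177.74 = 11.16%.
Employment-population ratio = 157.91 / 303.43 = 52.04%.

Unemployment rate ≈ 11.16%; employment-population ratio ≈ 52.04%.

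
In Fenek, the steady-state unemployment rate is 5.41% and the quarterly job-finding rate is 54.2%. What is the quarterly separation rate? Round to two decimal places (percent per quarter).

From u* = s/(s+f): s = u·f/(1−u).
s = 0.0541 × 54.2 / (1 − 0.0541) = 2.9322 / 0.9459 ≈ 3.10% per quarter.

Separation rate ≈ 3.10% per quarter.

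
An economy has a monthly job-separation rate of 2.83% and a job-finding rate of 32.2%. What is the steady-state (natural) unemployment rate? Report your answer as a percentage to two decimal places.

At steady state the flows balance: s·E = f·U, so U/(E+U) = s/(s+f).
u* = 2.83 / (2.83 + 32.2) = 2.83 / 35.03 = 8.08%.

Steady-state unemployment rate ≈ 8.08%.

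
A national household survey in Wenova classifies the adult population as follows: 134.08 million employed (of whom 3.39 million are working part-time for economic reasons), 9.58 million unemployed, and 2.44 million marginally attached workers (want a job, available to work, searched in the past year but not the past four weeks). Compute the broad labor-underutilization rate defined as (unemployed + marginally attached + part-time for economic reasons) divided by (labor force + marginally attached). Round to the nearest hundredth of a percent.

Labor force = 134.08 + 9.58 = 143.66 million.
Numerator = 9.58 + 2.44 + 3.39 = 15.41 million.
Denominator = 143.66 + 2.44 = 146.10 million.
Broad rate = 15.41 / 146.10 = 10.55%.

Broad underutilization rate ≈ 10.55%.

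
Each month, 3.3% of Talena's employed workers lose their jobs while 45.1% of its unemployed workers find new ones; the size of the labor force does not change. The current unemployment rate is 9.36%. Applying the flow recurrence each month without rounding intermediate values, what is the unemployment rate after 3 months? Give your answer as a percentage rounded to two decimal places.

With a fixed labor force, u_{t+1} = u_t + s·(1−u_t) − f·u_t = u_t·(1−s−f) + s.
Here 1−s−f = 0.516 and s = 0.033.
u_1 = 0.093600 × 0.516 + 0.033 = 0.081298.
u_2 = 0.081298 × 0.516 + 0.033 = 0.074950.
u_3 = 0.074950 × 0.516 + 0.033 = 0.071674.

Unemployment rate after three months ≈ 7.17%.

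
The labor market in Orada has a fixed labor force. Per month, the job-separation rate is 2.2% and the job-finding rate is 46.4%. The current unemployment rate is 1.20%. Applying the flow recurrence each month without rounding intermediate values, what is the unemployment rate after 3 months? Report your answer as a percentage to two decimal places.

Unemployment rate after three months ≈ 4.07%.

With a fixed labor force, u_{t+1} = u_t + s·(1−u_t) − f·u_t = u_t·(1−s−f) + s.
Here 1−s−f = 0.514 and s = 0.022.
u_1 = 0.012000 × 0.514 + 0.022 = 0.028168.
u_2 = 0.028168 × 0.514 + 0.022 = 0.036478.
u_3 = 0.036478 × 0.514 + 0.022 = 0.040750.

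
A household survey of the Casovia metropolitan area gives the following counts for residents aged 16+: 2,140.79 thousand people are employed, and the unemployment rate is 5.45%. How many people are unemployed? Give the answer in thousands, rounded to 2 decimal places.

Let U be the number unemployed. The labor force is E + U, and U/(E+U) = 0.0545.
So U = 0.0545 × 2,140.79 / (1 − 0.0545) = 116.6731 / 0.9455 ≈ 123.40 thousand.

About 123.40 thousand are unemployed.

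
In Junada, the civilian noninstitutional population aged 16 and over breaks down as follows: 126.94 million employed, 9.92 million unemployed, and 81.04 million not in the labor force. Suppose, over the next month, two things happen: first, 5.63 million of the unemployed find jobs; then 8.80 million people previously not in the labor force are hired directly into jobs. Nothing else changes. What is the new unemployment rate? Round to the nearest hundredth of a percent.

Initially, labor force = 126.94 + 9.92 = 136.86 million, so u = 9.92/136.86 = 7.25%.
After the first change, unemployed falls and employed rises by 5.63; labor force unchanged → E = 132.57, U = 4.29, labor force = 136.86 million.
After the second change, employed and labor force both rise by 8.80; unemployed unchanged → E = 141.37, U = 4.29, labor force = 145.66 million.
New unemployment rate = 4.29 / 145.66 = 2.95%.

New unemployment rate ≈ 2.95%.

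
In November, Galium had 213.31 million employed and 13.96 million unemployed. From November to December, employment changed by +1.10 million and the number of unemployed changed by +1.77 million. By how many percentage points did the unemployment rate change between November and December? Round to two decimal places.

The unemployment rate changed by +0.69 percentage points.

November: labor force = 213.31 + 13.96 = 227.27; u = 13.96/227.27 = 6.14%.
December: labor force = 214.41 + 15.73 = 230.14; u = 15.73/230.14 = 6.83%.
Change = 6.83% − 6.14% = +0.69 pp.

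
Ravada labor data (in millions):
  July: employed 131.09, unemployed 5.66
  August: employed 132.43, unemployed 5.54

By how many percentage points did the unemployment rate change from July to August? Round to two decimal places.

The unemployment rate changed by −0.12 percentage points.

July: labor force = 131.09 + 5.66 = 136.75; u = 5.66/136.75 = 4.14%.
August: labor force = 132.43 + 5.54 = 137.97; u = 5.54/137.97 = 4.02%.
Change = 4.02% − 4.14% = −0.12 pp.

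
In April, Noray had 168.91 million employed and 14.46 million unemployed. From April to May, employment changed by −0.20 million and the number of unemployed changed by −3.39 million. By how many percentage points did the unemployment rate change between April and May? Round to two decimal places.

The unemployment rate changed by −1.73 percentage points.

April: labor force = 168.91 + 14.46 = 183.37; u = 14.46/183.37 = 7.89%.
May: labor force = 168.71 + 11.07 = 179.78; u = 11.07/179.78 = 6.16%.
Change = 6.16% − 7.89% = −1.73 pp.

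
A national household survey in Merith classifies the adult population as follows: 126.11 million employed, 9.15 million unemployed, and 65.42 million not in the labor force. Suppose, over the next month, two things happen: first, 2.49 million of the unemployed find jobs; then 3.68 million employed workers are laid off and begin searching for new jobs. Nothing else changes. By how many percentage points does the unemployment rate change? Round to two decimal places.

Initially, labor force = 126.11 + 9.15 = 135.26 million, so u = 9.15/135.26 = 6.76%.
After the first change, unemployed falls and employed rises by 2.49; labor force unchanged → E = 128.60, U = 6.66, labor force = 135.26 million.
After the second change, employed falls and unemployed rises by 3.68; labor force unchanged → E = 124.92, U = 10.34, labor force = 135.26 million.
New unemployment rate = 10.34 / 135.26 = 7.64%.
Change = 7.64% − 6.76% = +0.88 percentage points.

The unemployment rate changes by +0.88 percentage points.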